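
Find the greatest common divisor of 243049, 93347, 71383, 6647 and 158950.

289

243049 = 17² · 29²; 93347 = 17³ · 19; 71383 = 13 · 17² · 19; 6647 = 17² · 23; 158950 = 2 · 5² · 11 · 17²
gcd takes min exponent of each prime: 17² = 289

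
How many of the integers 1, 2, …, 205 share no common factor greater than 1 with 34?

Prime factors of 34: 2, 17. Count integers ≤ 205 divisible by none of them.
By inclusion–exclusion: 205 − ⌊205/2⌋ − ⌊205/17⌋ + ⌊205/34⌋ = 97.

97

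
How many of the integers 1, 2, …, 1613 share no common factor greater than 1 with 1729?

1210

Prime factors of 1729: 7, 13, 19. Count integers ≤ 1613 divisible by none of them.
By inclusion–exclusion: 1613 − ⌊1613/7⌋ − ⌊1613/13⌋ − ⌊1613/19⌋ + ⌊1613/91⌋ + ⌊1613/133⌋ + ⌊1613/247⌋ − ⌊1613/1729⌋ = 1210.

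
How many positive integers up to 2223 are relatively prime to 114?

702

Prime factors of 114: 2, 3, 19. Count integers ≤ 2223 divisible by none of them.
By inclusion–exclusion: 2223 − ⌊2223/2⌋ − ⌊2223/3⌋ − ⌊2223/19⌋ + ⌊2223/6⌋ + ⌊2223/38⌋ + ⌊2223/57⌋ − ⌊2223/114⌋ = 702.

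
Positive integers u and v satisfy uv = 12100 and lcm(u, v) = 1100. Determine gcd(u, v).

11

gcd·lcm = product, so gcd = 12100/1100 = 11.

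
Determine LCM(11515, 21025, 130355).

1501037825

lcm(11515, 21025) = 11515·21025/gcd = 242102875/5 = 48420575
lcm(48420575, 130355) = 48420575·130355/gcd = 6311864054125/4205 = 1501037825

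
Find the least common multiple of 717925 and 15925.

35178325

gcd first: 717925 = 45·15925 + 1300; 15925 = 12·1300 + 325; 1300 = 4·325 + 0 → gcd = 325
lcm = 717925·15925/gcd = 11432955625/325 = 35178325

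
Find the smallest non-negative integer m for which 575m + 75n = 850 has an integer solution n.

2

Reduce mod 75: 575m ≡ 850 (mod 75). With g = gcd(575, 75) = 25 dividing 850, divide through: 23m ≡ 34 (mod 3).
Since gcd(23, 3) = 1, m ≡ 34·(23)⁻¹ ≡ 2 (mod 3). Smallest non-negative: 2.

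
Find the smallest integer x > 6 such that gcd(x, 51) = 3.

9

gcd(x, 51) = 3 forces 3 | x; write x = 3s. Then gcd(3s, 3·17) = 3·gcd(s, 17), so need gcd(s, 17) = 1.
3s > 6 gives s ≥ 3. The least s ≥ 3 coprime to 17 is 3, so x = 3·3 = 9.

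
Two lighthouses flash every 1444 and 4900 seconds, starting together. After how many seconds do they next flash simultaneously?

gcd first: 4900 = 3·1444 + 568; 1444 = 2·568 + 308; 568 = 1·308 + 260; 308 = 1·260 + 48; 260 = 5·48 + 20; 48 = 2·20 + 8; 20 = 2·8 + 4; 8 = 2·4 + 0 → gcd = 4
lcm = 1444·4900/gcd = 7075600/4 = 1768900

1768900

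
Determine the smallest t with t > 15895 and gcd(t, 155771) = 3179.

Multiples of 3179 above 15895: 3179·6, 3179·7, … . Need the cofactor coprime to 155771/3179 = 49.
Checking s = 6, 7, … the first with gcd(s, 49) = 1 is s = 6, giving 19074.

19074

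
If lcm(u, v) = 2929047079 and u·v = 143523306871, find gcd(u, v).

gcd·lcm = product, so gcd = 143523306871/2929047079 = 49.

49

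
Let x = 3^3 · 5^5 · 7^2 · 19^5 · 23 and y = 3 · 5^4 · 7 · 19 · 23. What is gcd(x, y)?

min exponent per shared prime: 3 · 5^4 · 7 · 19 · 23 = 5735625

5735625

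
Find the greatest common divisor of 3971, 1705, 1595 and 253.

11

gcd(3971, 1705): 3971 = 2·1705 + 561; 1705 = 3·561 + 22; 561 = 25·22 + 11; 22 = 2·11 + 0 → 11
gcd(11, 1595): 1595 = 145·11 + 0 → 11
gcd(11, 253): 253 = 23·11 + 0 → 11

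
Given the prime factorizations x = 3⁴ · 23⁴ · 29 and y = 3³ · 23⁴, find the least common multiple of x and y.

657346509

max exponent per prime: 3⁴ · 23⁴ · 29 = 657346509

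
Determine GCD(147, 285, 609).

gcd(147, 285): 285 = 1·147 + 138; 147 = 1·138 + 9; 138 = 15·9 + 3; 9 = 3·3 + 0 → 3
gcd(3, 609): 609 = 203·3 + 0 → 3

3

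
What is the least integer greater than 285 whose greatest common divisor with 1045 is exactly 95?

380

gcd(t, 1045) = 95 forces 95 | t; write t = 95s. Then gcd(95s, 95·11) = 95·gcd(s, 11), so need gcd(s, 11) = 1.
95s > 285 gives s ≥ 4. The least s ≥ 4 coprime to 11 is 4, so t = 95·4 = 380.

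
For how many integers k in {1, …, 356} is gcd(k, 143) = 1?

299

Prime factors of 143: 11, 13. Count integers ≤ 356 divisible by none of them.
By inclusion–exclusion: 356 − ⌊356/11⌋ − ⌊356/13⌋ + ⌊356/143⌋ = 299.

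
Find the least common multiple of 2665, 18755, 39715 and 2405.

2665 = 5 · 13 · 41; 18755 = 5 · 11² · 31; 39715 = 5 · 13² · 47; 2405 = 5 · 13 · 37
lcm takes max exponent of each prime: 5 · 11² · 13² · 31 · 37 · 41 · 47 = 225988953905

225988953905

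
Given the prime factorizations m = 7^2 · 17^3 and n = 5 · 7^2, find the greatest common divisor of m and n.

min exponent per shared prime: 7^2 = 49

49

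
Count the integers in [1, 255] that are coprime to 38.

38 = 2·19. Inclusion–exclusion on these primes:
255 − ⌊255/2⌋ − ⌊255/19⌋ + ⌊255/38⌋ = 121

121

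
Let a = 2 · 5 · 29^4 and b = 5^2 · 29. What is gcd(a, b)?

min exponent per shared prime: 5 · 29 = 145

145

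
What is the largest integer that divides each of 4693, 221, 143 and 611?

gcd(4693, 221): 4693 = 21·221 + 52; 221 = 4·52 + 13; 52 = 4·13 + 0 → 13
gcd(13, 143): 143 = 11·13 + 0 → 13
gcd(13, 611): 611 = 47·13 + 0 → 13

13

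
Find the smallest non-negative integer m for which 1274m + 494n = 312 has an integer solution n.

8

Euclid: 1274 = 2·494 + 286; 494 = 1·286 + 208; 286 = 1·208 + 78; 208 = 2·78 + 52; 78 = 1·52 + 26; 52 = 2·26 + 0 → gcd = 26; 312 = 26·12.
Back-substitution yields 1274·(7) + 494·(-18) = 26, so one solution is m = 7·12 = 84, n = -18·12 = -216.
Solutions in m differ by 494/26 = 19; the one in [0, 19) is 84 mod 19 = 8.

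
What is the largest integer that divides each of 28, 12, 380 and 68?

gcd(28, 12): 28 = 2·12 + 4; 12 = 3·4 + 0 → 4
gcd(4, 380): 380 = 95·4 + 0 → 4
gcd(4, 68): 68 = 17·4 + 0 → 4

4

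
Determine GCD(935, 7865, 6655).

935 = 5 · 11 · 17; 7865 = 5 · 11² · 13; 6655 = 5 · 11³
gcd takes min exponent of each prime: 5 · 11 = 55

55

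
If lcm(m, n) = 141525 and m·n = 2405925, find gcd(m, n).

From gcd × lcm = mn: gcd = 2405925 / 141525 = 17.

17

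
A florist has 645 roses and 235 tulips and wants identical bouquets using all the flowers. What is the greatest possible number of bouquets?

645 = 3 · 5 · 43
235 = 5 · 47
Common: 5 = 5

5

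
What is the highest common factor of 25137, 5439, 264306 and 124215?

gcd(25137, 5439): 25137 = 4·5439 + 3381; 5439 = 1·3381 + 2058; 3381 = 1·2058 + 1323; 2058 = 1·1323 + 735; 1323 = 1·735 + 588; 735 = 1·588 + 147; 588 = 4·147 + 0 → 147
gcd(147, 264306): 264306 = 1798·147 + 0 → 147
gcd(147, 124215): 124215 = 845·147 + 0 → 147

147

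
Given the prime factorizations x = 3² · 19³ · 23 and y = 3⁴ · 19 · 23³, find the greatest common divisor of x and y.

min exponent per shared prime: 3² · 19 · 23 = 3933

3933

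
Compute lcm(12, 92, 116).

12 = 2² · 3; 92 = 2² · 23; 116 = 2² · 29
lcm takes max exponent of each prime: 2² · 3 · 23 · 29 = 8004

8004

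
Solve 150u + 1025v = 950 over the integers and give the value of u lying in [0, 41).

Euclid: 1025 = 6·150 + 125; 150 = 1·125 + 25; 125 = 5·25 + 0 → gcd = 25; 950 = 25·38.
Back-substitution yields 150·(7) + 1025·(-1) = 25, so one solution is u = 7·38 = 266, v = -1·38 = -38.
Solutions in u differ by 1025/25 = 41; the one in [0, 41) is 266 mod 41 = 20.

20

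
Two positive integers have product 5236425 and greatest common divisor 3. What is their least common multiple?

1745475

gcd·lcm = product, so lcm = 5236425/3 = 1745475.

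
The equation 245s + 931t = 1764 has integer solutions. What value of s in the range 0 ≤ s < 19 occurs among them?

11

Reduce mod 931: 245s ≡ 1764 (mod 931). With g = gcd(245, 931) = 49 dividing 1764, divide through: 5s ≡ 36 (mod 19).
Since gcd(5, 19) = 1, s ≡ 36·(5)⁻¹ ≡ 11 (mod 19). Smallest non-negative: 11.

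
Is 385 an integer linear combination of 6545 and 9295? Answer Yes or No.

Yes

gcd(6545, 9295): 9295 = 1·6545 + 2750; 6545 = 2·2750 + 1045; 2750 = 2·1045 + 660; 1045 = 1·660 + 385; 660 = 1·385 + 275; 385 = 1·275 + 110; 275 = 2·110 + 55; 110 = 2·55 + 0 → 55
55 divides 385, so a solution exists.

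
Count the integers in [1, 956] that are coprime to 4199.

Prime factors of 4199: 13, 17, 19. Count integers ≤ 956 divisible by none of them.
By inclusion–exclusion: 956 − ⌊956/13⌋ − ⌊956/17⌋ − ⌊956/19⌋ + ⌊956/221⌋ + ⌊956/247⌋ + ⌊956/323⌋ − ⌊956/4199⌋ = 786.

786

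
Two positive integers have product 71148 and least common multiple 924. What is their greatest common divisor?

gcd·lcm = product, so gcd = 71148/924 = 77.

77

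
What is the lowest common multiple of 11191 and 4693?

145483

gcd first: 11191 = 2·4693 + 1805; 4693 = 2·1805 + 1083; 1805 = 1·1083 + 722; 1083 = 1·722 + 361; 722 = 2·361 + 0 → gcd = 361
lcm = 11191·4693/gcd = 52519363/361 = 145483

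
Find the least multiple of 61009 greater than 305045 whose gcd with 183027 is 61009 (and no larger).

gcd(x, 183027) = 61009 forces 61009 | x; write x = 61009s. Then gcd(61009s, 61009·3) = 61009·gcd(s, 3), so need gcd(s, 3) = 1.
61009s > 305045 gives s ≥ 6. The least s ≥ 6 coprime to 3 is 7, so x = 61009·7 = 427063.

427063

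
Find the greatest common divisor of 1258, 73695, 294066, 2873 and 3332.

17

gcd(1258, 73695): 73695 = 58·1258 + 731; 1258 = 1·731 + 527; 731 = 1·527 + 204; 527 = 2·204 + 119; 204 = 1·119 + 85; 119 = 1·85 + 34; 85 = 2·34 + 17; 34 = 2·17 + 0 → 17
gcd(17, 294066): 294066 = 17298·17 + 0 → 17
gcd(17, 2873): 2873 = 169·17 + 0 → 17
gcd(17, 3332): 3332 = 196·17 + 0 → 17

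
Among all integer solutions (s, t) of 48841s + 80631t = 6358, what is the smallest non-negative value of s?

223

Euclid: 80631 = 1·48841 + 31790; 48841 = 1·31790 + 17051; 31790 = 1·17051 + 14739; 17051 = 1·14739 + 2312; 14739 = 6·2312 + 867; 2312 = 2·867 + 578; 867 = 1·578 + 289; 578 = 2·289 + 0 → gcd = 289; 6358 = 289·22.
Back-substitution yields 48841·(-104) + 80631·(63) = 289, so one solution is s = -104·22 = -2288, t = 63·22 = 1386.
Solutions in s differ by 80631/289 = 279; the one in [0, 279) is -2288 mod 279 = 223.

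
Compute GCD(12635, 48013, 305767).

2527

12635 = 5 · 7 · 19²; 48013 = 7 · 19³; 305767 = 7 · 11² · 19²
gcd takes min exponent of each prime: 7 · 19² = 2527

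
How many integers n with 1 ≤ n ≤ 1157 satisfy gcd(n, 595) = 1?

595 = 5·7·17. Inclusion–exclusion on these primes:
1157 − ⌊1157/5⌋ − ⌊1157/7⌋ − ⌊1157/17⌋ + ⌊1157/35⌋ + ⌊1157/85⌋ + ⌊1157/119⌋ − ⌊1157/595⌋ = 747

747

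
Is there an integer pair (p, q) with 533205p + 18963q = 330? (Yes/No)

gcd(533205, 18963): 533205 = 28·18963 + 2241; 18963 = 8·2241 + 1035; 2241 = 2·1035 + 171; 1035 = 6·171 + 9; 171 = 19·9 + 0 → 9
9 does not divide 330, so a solution does not exist.

No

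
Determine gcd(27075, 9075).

75

27075 = 3 · 5² · 19²
9075 = 3 · 5² · 11²
Common: 3 · 5² = 75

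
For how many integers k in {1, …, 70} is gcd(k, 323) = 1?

Prime factors of 323: 17, 19. Count integers ≤ 70 divisible by none of them.
By inclusion–exclusion: 70 − ⌊70/17⌋ − ⌊70/19⌋ + ⌊70/323⌋ = 63.

63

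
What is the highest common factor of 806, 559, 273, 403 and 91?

gcd(806, 559): 806 = 1·559 + 247; 559 = 2·247 + 65; 247 = 3·65 + 52; 65 = 1·52 + 13; 52 = 4·13 + 0 → 13
gcd(13, 273): 273 = 21·13 + 0 → 13
gcd(13, 403): 403 = 31·13 + 0 → 13
gcd(13, 91): 91 = 7·13 + 0 → 13

13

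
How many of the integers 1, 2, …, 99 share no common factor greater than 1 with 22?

22 = 2·11. Inclusion–exclusion on these primes:
99 − ⌊99/2⌋ − ⌊99/11⌋ + ⌊99/22⌋ = 45

45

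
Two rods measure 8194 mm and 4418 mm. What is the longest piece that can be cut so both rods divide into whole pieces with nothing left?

2

8194 = 2 · 17 · 241
4418 = 2 · 47²
Common: 2 = 2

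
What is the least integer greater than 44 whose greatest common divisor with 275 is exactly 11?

66

275 = 11·25. Any t with gcd(t, 275) = 11 is a multiple of 11, say 11s, with s coprime to 25.
Need s > 44/11, so s ≥ 5. First s ≥ 5 with gcd(s, 25) = 1 is s = 6. Thus t = 11·6 = 66.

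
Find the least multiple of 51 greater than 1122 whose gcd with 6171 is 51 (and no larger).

Multiples of 51 above 1122: 51·23, 51·24, … . Need the cofactor coprime to 6171/51 = 121.
Checking s = 23, 24, … the first with gcd(s, 121) = 1 is s = 23, giving 1173.

1173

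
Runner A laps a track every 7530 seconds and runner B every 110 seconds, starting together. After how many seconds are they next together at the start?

gcd first: 7530 = 68·110 + 50; 110 = 2·50 + 10; 50 = 5·10 + 0 → gcd = 10
lcm = 7530·110/gcd = 828300/10 = 82830

82830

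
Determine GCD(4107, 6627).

4107 = 3 · 37²
6627 = 3 · 47²
Common: 3 = 3

3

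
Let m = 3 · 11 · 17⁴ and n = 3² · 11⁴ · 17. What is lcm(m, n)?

max exponent per prime: 3² · 11⁴ · 17⁴ = 11005478649

11005478649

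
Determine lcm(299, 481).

gcd first: 481 = 1·299 + 182; 299 = 1·182 + 117; 182 = 1·117 + 65; 117 = 1·65 + 52; 65 = 1·52 + 13; 52 = 4·13 + 0 → gcd = 13
lcm = 299·481/gcd = 143819/13 = 11063

11063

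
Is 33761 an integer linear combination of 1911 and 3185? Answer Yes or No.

Yes

gcd(1911, 3185): 3185 = 1·1911 + 1274; 1911 = 1·1274 + 637; 1274 = 2·637 + 0 → 637
637 divides 33761, so a solution exists.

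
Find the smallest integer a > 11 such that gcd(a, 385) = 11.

22

385 = 11·35. Any a with gcd(a, 385) = 11 is a multiple of 11, say 11s, with s coprime to 35.
Need s > 11/11, so s ≥ 2. First s ≥ 2 with gcd(s, 35) = 1 is s = 2. Thus a = 11·2 = 22.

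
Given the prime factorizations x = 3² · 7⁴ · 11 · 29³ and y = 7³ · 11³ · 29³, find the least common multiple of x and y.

max exponent per prime: 3² · 7⁴ · 11³ · 29³ = 701466150231

701466150231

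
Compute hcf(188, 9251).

1

188 = 2² · 47
9251 = 11 · 29²
Common: 1 = 1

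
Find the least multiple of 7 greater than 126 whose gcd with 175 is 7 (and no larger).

Multiples of 7 above 126: 7·19, 7·20, … . Need the cofactor coprime to 175/7 = 25.
Checking s = 19, 20, … the first with gcd(s, 25) = 1 is s = 19, giving 133.

133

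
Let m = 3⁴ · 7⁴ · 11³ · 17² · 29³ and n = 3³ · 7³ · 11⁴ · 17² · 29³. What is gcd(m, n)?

86881593178611

min exponent per shared prime: 3³ · 7³ · 11³ · 17² · 29³ = 86881593178611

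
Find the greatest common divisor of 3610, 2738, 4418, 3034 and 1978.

gcd(3610, 2738): 3610 = 1·2738 + 872; 2738 = 3·872 + 122; 872 = 7·122 + 18; 122 = 6·18 + 14; 18 = 1·14 + 4; 14 = 3·4 + 2; 4 = 2·2 + 0 → 2
gcd(2, 4418): 4418 = 2209·2 + 0 → 2
gcd(2, 3034): 3034 = 1517·2 + 0 → 2
gcd(2, 1978): 1978 = 989·2 + 0 → 2

2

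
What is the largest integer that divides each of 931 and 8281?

931 = 7² · 19
8281 = 7² · 13²
Common: 7² = 49

49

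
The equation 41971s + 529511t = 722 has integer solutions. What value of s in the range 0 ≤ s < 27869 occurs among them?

10320

gcd(41971, 529511) = 19 (Euclid: 529511 = 12·41971 + 25859; 41971 = 1·25859 + 16112; 25859 = 1·16112 + 9747; 16112 = 1·9747 + 6365; 9747 = 1·6365 + 3382; 6365 = 1·3382 + 2983; 3382 = 1·2983 + 399; 2983 = 7·399 + 190; 399 = 2·190 + 19; 190 = 10·19 + 0), and 19 | 722.
Extended Euclid: 41971·(-2662) + 529511·(211) = 19. Scale by 38: s₀ = -101156.
General solution s = s₀ + 27869k; reducing mod 27869 gives s = 10320 (and t = -818).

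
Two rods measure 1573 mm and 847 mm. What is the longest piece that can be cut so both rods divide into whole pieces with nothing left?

1573 = 11² · 13
847 = 7 · 11²
Common: 11² = 121

121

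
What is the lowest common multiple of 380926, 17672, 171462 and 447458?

380926 = 2 · 7² · 13² · 23; 17672 = 2³ · 47²; 171462 = 2 · 3 · 17 · 41²; 447458 = 2 · 11² · 43²
lcm takes max exponent of each prime: 2³ · 3 · 7² · 11² · 13² · 17 · 23 · 41² · 43² · 47² = 64558955384079420264

64558955384079420264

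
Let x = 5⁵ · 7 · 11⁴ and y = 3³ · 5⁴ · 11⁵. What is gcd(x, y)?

9150625

min exponent per shared prime: 5⁴ · 11⁴ = 9150625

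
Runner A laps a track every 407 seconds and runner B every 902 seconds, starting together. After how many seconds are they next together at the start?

33374

gcd first: 902 = 2·407 + 88; 407 = 4·88 + 55; 88 = 1·55 + 33; 55 = 1·33 + 22; 33 = 1·22 + 11; 22 = 2·11 + 0 → gcd = 11
lcm = 407·902/gcd = 367114/11 = 33374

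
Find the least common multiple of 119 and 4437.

31059

gcd first: 4437 = 37·119 + 34; 119 = 3·34 + 17; 34 = 2·17 + 0 → gcd = 17
lcm = 119·4437/gcd = 528003/17 = 31059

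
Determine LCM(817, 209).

8987

817 = 19 · 43; 209 = 11 · 19
max exponents: 11 · 19 · 43 = 8987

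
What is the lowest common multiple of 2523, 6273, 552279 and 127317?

2424514462180083

2523 = 3 · 29²; 6273 = 3² · 17 · 41; 552279 = 3 · 7² · 13 · 17²; 127317 = 3 · 31 · 37²
lcm takes max exponent of each prime: 3² · 7² · 13 · 17² · 29² · 31 · 37² · 41 = 2424514462180083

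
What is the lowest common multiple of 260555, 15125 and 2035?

260555 = 5 · 31 · 41²; 15125 = 5³ · 11²; 2035 = 5 · 11 · 37
lcm takes max exponent of each prime: 5³ · 11² · 31 · 37 · 41² = 29162618375

29162618375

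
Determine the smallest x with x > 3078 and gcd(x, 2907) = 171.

Multiples of 171 above 3078: 171·19, 171·20, … . Need the cofactor coprime to 2907/171 = 17.
Checking s = 19, 20, … the first with gcd(s, 17) = 1 is s = 19, giving 3249.

3249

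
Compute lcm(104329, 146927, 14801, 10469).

50487202667

104329 = 17² · 19²; 146927 = 11 · 19² · 37; 14801 = 19² · 41; 10469 = 19² · 29
lcm takes max exponent of each prime: 11 · 17² · 19² · 29 · 37 · 41 = 50487202667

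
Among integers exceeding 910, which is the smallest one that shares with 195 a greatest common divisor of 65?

gcd(m, 195) = 65 forces 65 | m; write m = 65s. Then gcd(65s, 65·3) = 65·gcd(s, 3), so need gcd(s, 3) = 1.
65s > 910 gives s ≥ 15. The least s ≥ 15 coprime to 3 is 16, so m = 65·16 = 1040.

1040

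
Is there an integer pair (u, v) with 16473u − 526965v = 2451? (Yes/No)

gcd(16473, 526965): 526965 = 31·16473 + 16302; 16473 = 1·16302 + 171; 16302 = 95·171 + 57; 171 = 3·57 + 0 → 57
57 divides 2451, so a solution exists.

Yes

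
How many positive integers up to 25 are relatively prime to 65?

Prime factors of 65: 5, 13. Count integers ≤ 25 divisible by none of them.
By inclusion–exclusion: 25 − ⌊25/5⌋ − ⌊25/13⌋ + ⌊25/65⌋ = 19.

19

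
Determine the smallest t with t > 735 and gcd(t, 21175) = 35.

805

21175 = 35·605. Any t with gcd(t, 21175) = 35 is a multiple of 35, say 35s, with s coprime to 605.
Need s > 735/35, so s ≥ 22. First s ≥ 22 with gcd(s, 605) = 1 is s = 23. Thus t = 35·23 = 805.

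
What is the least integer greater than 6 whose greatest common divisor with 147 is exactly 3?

9

Multiples of 3 above 6: 3·3, 3·4, … . Need the cofactor coprime to 147/3 = 49.
Checking s = 3, 4, … the first with gcd(s, 49) = 1 is s = 3, giving 9.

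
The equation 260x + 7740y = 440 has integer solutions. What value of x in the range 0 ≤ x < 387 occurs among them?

91

Euclid: 7740 = 29·260 + 200; 260 = 1·200 + 60; 200 = 3·60 + 20; 60 = 3·20 + 0 → gcd = 20; 440 = 20·22.
Back-substitution yields 260·(-119) + 7740·(4) = 20, so one solution is x = -119·22 = -2618, y = 4·22 = 88.
Solutions in x differ by 7740/20 = 387; the one in [0, 387) is -2618 mod 387 = 91.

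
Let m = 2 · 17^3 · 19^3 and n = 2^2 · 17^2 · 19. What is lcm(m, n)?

max exponent per prime: 2^2 · 17^3 · 19^3 = 134793068

134793068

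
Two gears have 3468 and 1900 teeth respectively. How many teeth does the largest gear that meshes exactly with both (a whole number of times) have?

4

3468 = 2² · 3 · 17²
1900 = 2² · 5² · 19
Common: 2² = 4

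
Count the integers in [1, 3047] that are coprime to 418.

1312

418 = 2·11·19. Inclusion–exclusion on these primes:
3047 − ⌊3047/2⌋ − ⌊3047/11⌋ − ⌊3047/19⌋ + ⌊3047/22⌋ + ⌊3047/38⌋ + ⌊3047/209⌋ − ⌊3047/418⌋ = 1312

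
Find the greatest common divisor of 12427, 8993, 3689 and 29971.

17

gcd(12427, 8993): 12427 = 1·8993 + 3434; 8993 = 2·3434 + 2125; 3434 = 1·2125 + 1309; 2125 = 1·1309 + 816; 1309 = 1·816 + 493; 816 = 1·493 + 323; 493 = 1·323 + 170; 323 = 1·170 + 153; 170 = 1·153 + 17; 153 = 9·17 + 0 → 17
gcd(17, 3689): 3689 = 217·17 + 0 → 17
gcd(17, 29971): 29971 = 1763·17 + 0 → 17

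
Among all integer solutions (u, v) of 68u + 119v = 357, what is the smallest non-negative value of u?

gcd(68, 119) = 17 (Euclid: 119 = 1·68 + 51; 68 = 1·51 + 17; 51 = 3·17 + 0), and 17 | 357.
Extended Euclid: 68·(2) + 119·(-1) = 17. Scale by 21: u₀ = 42.
General solution u = u₀ + 7t; reducing mod 7 gives u = 0 (and v = 3).

0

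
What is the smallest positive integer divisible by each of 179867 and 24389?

4386776263

gcd first: 179867 = 7·24389 + 9144; 24389 = 2·9144 + 6101; 9144 = 1·6101 + 3043; 6101 = 2·3043 + 15; 3043 = 202·15 + 13; 15 = 1·13 + 2; 13 = 6·2 + 1; 2 = 2·1 + 0 → gcd = 1
lcm = 179867·24389/gcd = 4386776263/1 = 4386776263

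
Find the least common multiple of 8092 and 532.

8092 = 2² · 7 · 17²; 532 = 2² · 7 · 19
max exponents: 2² · 7 · 17² · 19 = 153748

153748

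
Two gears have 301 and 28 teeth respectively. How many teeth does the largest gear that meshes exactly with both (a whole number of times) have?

7

Euclid: 301 = 10·28 + 21; 28 = 1·21 + 7; 21 = 3·7 + 0. Last nonzero remainder: 7.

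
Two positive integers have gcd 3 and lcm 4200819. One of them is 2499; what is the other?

5043

Using ab = gcd(a,b)·lcm(a,b) = 3·4200819 = 12602457, we get b = 12602457/2499 = 5043.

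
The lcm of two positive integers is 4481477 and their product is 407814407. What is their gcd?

From gcd × lcm = pq: gcd = 407814407 / 4481477 = 91.

91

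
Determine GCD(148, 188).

148 = 2² · 37
188 = 2² · 47
Common: 2² = 4

4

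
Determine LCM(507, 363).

61347

507 = 3 · 13²; 363 = 3 · 11²
max exponents: 3 · 11² · 13² = 61347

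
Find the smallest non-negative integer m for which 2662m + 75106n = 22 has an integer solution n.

gcd(2662, 75106) = 2 (Euclid: 75106 = 28·2662 + 570; 2662 = 4·570 + 382; 570 = 1·382 + 188; 382 = 2·188 + 6; 188 = 31·6 + 2; 6 = 3·2 + 0), and 2 | 22.
Extended Euclid: 2662·(-12386) + 75106·(439) = 2. Scale by 11: m₀ = -136246.
General solution m = m₀ + 37553t; reducing mod 37553 gives m = 13966 (and n = -495).

13966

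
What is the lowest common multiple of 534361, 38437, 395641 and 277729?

93500348732917

lcm(534361, 38437) = 534361·38437/gcd = 20539233757/289 = 71070013
lcm(71070013, 395641) = 71070013·395641/gcd = 28118211013333/289 = 97294847797
lcm(97294847797, 277729) = 97294847797·277729/gcd = 27021600783813013/289 = 93500348732917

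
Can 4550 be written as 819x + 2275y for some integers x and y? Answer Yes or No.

Yes

By Bézout, 819x + 2275y = 4550 has integer solutions iff gcd(819, 2275) | 4550.
Euclid: 2275 = 2·819 + 637; 819 = 1·637 + 182; 637 = 3·182 + 91; 182 = 2·91 + 0. gcd = 91; 4550 mod 91 = 0. Yes.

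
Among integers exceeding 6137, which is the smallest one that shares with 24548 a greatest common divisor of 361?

24548 = 361·68. Any m with gcd(m, 24548) = 361 is a multiple of 361, say 361s, with s coprime to 68.
Need s > 6137/361, so s ≥ 18. First s ≥ 18 with gcd(s, 68) = 1 is s = 19. Thus m = 361·19 = 6859.

6859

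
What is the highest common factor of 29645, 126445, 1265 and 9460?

55

gcd(29645, 126445): 126445 = 4·29645 + 7865; 29645 = 3·7865 + 6050; 7865 = 1·6050 + 1815; 6050 = 3·1815 + 605; 1815 = 3·605 + 0 → 605
gcd(605, 1265): 1265 = 2·605 + 55; 605 = 11·55 + 0 → 55
gcd(55, 9460): 9460 = 172·55 + 0 → 55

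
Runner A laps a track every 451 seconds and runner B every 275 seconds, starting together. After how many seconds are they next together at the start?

11275

gcd first: 451 = 1·275 + 176; 275 = 1·176 + 99; 176 = 1·99 + 77; 99 = 1·77 + 22; 77 = 3·22 + 11; 22 = 2·11 + 0 → gcd = 11
lcm = 451·275/gcd = 124025/11 = 11275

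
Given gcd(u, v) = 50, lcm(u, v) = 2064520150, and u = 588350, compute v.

u·v = gcd·lcm = 50·2064520150 = 103226007500, so v = 103226007500/588350 = 175450.

175450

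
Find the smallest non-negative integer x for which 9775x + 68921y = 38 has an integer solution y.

Reduce mod 68921: 9775x ≡ 38 (mod 68921). With g = gcd(9775, 68921) = 1 dividing 38, divide through: 9775x ≡ 38 (mod 68921).
Since gcd(9775, 68921) = 1, x ≡ 38·(9775)⁻¹ ≡ 1389 (mod 68921). Smallest non-negative: 1389.

1389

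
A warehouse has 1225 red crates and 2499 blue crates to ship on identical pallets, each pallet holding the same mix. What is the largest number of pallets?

49

Euclid: 2499 = 2·1225 + 49; 1225 = 25·49 + 0. Last nonzero remainder: 49.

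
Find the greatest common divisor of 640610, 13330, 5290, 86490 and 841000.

10

gcd(640610, 13330): 640610 = 48·13330 + 770; 13330 = 17·770 + 240; 770 = 3·240 + 50; 240 = 4·50 + 40; 50 = 1·40 + 10; 40 = 4·10 + 0 → 10
gcd(10, 5290): 5290 = 529·10 + 0 → 10
gcd(10, 86490): 86490 = 8649·10 + 0 → 10
gcd(10, 841000): 841000 = 84100·10 + 0 → 10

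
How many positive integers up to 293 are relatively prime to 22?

22 = 2·11. Inclusion–exclusion on these primes:
293 − ⌊293/2⌋ − ⌊293/11⌋ + ⌊293/22⌋ = 134

134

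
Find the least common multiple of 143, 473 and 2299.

143 = 11 · 13; 473 = 11 · 43; 2299 = 11² · 19
lcm takes max exponent of each prime: 11² · 13 · 19 · 43 = 1285141

1285141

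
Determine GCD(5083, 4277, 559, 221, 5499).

gcd(5083, 4277): 5083 = 1·4277 + 806; 4277 = 5·806 + 247; 806 = 3·247 + 65; 247 = 3·65 + 52; 65 = 1·52 + 13; 52 = 4·13 + 0 → 13
gcd(13, 559): 559 = 43·13 + 0 → 13
gcd(13, 221): 221 = 17·13 + 0 → 13
gcd(13, 5499): 5499 = 423·13 + 0 → 13

13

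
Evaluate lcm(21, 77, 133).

4389

21 = 3 · 7; 77 = 7 · 11; 133 = 7 · 19
lcm takes max exponent of each prime: 3 · 7 · 11 · 19 = 4389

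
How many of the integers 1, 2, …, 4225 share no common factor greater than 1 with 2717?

3359

Prime factors of 2717: 11, 13, 19. Count integers ≤ 4225 divisible by none of them.
By inclusion–exclusion: 4225 − ⌊4225/11⌋ − ⌊4225/13⌋ − ⌊4225/19⌋ + ⌊4225/143⌋ + ⌊4225/209⌋ + ⌊4225/247⌋ − ⌊4225/2717⌋ = 3359.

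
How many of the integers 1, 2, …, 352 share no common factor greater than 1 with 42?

100

Prime factors of 42: 2, 3, 7. Count integers ≤ 352 divisible by none of them.
By inclusion–exclusion: 352 − ⌊352/2⌋ − ⌊352/3⌋ − ⌊352/7⌋ + ⌊352/6⌋ + ⌊352/14⌋ + ⌊352/21⌋ − ⌊352/42⌋ = 100.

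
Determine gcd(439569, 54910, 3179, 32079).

289

gcd(439569, 54910): 439569 = 8·54910 + 289; 54910 = 190·289 + 0 → 289
gcd(289, 3179): 3179 = 11·289 + 0 → 289
gcd(289, 32079): 32079 = 111·289 + 0 → 289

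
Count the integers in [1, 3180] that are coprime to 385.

385 = 5·7·11. Inclusion–exclusion on these primes:
3180 − ⌊3180/5⌋ − ⌊3180/7⌋ − ⌊3180/11⌋ + ⌊3180/35⌋ + ⌊3180/55⌋ + ⌊3180/77⌋ − ⌊3180/385⌋ = 1981

1981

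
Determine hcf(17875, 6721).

Euclid: 17875 = 2·6721 + 4433; 6721 = 1·4433 + 2288; 4433 = 1·2288 + 2145; 2288 = 1·2145 + 143; 2145 = 15·143 + 0. Last nonzero remainder: 143.

143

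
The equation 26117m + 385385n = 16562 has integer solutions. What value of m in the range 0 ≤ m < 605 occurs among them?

Euclid: 385385 = 14·26117 + 19747; 26117 = 1·19747 + 6370; 19747 = 3·6370 + 637; 6370 = 10·637 + 0 → gcd = 637; 16562 = 637·26.
Back-substitution yields 26117·(-59) + 385385·(4) = 637, so one solution is m = -59·26 = -1534, n = 4·26 = 104.
Solutions in m differ by 385385/637 = 605; the one in [0, 605) is -1534 mod 605 = 281.

281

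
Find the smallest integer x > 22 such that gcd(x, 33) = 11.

44

Multiples of 11 above 22: 11·3, 11·4, … . Need the cofactor coprime to 33/11 = 3.
Checking s = 3, 4, … the first with gcd(s, 3) = 1 is s = 4, giving 44.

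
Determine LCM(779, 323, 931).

lcm(779, 323) = 779·323/gcd = 251617/19 = 13243
lcm(13243, 931) = 13243·931/gcd = 12329233/19 = 648907

648907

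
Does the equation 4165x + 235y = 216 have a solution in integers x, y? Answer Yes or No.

No

gcd(4165, 235): 4165 = 17·235 + 170; 235 = 1·170 + 65; 170 = 2·65 + 40; 65 = 1·40 + 25; 40 = 1·25 + 15; 25 = 1·15 + 10; 15 = 1·10 + 5; 10 = 2·5 + 0 → 5
5 does not divide 216, so a solution does not exist.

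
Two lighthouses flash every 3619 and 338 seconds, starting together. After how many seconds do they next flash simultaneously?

1223222

3619 = 7 · 11 · 47; 338 = 2 · 13²
max exponents: 2 · 7 · 11 · 13² · 47 = 1223222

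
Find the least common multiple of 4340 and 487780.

4340 = 2² · 5 · 7 · 31; 487780 = 2² · 5 · 29³
max exponents: 2² · 5 · 7 · 29³ · 31 = 105848260

105848260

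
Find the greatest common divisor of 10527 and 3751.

10527 = 3 · 11² · 29
3751 = 11² · 31
Common: 11² = 121

121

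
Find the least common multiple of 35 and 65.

455

35 = 5 · 7; 65 = 5 · 13
max exponents: 5 · 7 · 13 = 455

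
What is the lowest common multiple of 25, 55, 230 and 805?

88550

25 = 5²; 55 = 5 · 11; 230 = 2 · 5 · 23; 805 = 5 · 7 · 23
lcm takes max exponent of each prime: 2 · 5² · 7 · 11 · 23 = 88550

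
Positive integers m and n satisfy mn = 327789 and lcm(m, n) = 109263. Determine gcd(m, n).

From gcd × lcm = mn: gcd = 327789 / 109263 = 3.

3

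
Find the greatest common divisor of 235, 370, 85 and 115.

235 = 5 · 47; 370 = 2 · 5 · 37; 85 = 5 · 17; 115 = 5 · 23
gcd takes min exponent of each prime: 5 = 5

5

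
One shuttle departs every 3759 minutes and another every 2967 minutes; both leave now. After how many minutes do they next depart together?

gcd first: 3759 = 1·2967 + 792; 2967 = 3·792 + 591; 792 = 1·591 + 201; 591 = 2·201 + 189; 201 = 1·189 + 12; 189 = 15·12 + 9; 12 = 1·9 + 3; 9 = 3·3 + 0 → gcd = 3
lcm = 3759·2967/gcd = 11152953/3 = 3717651

3717651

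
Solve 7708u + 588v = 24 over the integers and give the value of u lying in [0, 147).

Euclid: 7708 = 13·588 + 64; 588 = 9·64 + 12; 64 = 5·12 + 4; 12 = 3·4 + 0 → gcd = 4; 24 = 4·6.
Back-substitution yields 7708·(46) + 588·(-603) = 4, so one solution is u = 46·6 = 276, v = -603·6 = -3618.
Solutions in u differ by 588/4 = 147; the one in [0, 147) is 276 mod 147 = 129.

129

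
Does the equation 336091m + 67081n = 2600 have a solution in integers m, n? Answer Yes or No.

No

gcd(336091, 67081): 336091 = 5·67081 + 686; 67081 = 97·686 + 539; 686 = 1·539 + 147; 539 = 3·147 + 98; 147 = 1·98 + 49; 98 = 2·49 + 0 → 49
49 does not divide 2600, so a solution does not exist.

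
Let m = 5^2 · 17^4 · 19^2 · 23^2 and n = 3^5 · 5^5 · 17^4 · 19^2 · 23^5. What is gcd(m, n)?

398748046225

min exponent per shared prime: 5^2 · 17^4 · 19^2 · 23^2 = 398748046225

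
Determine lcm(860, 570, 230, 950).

860 = 2² · 5 · 43; 570 = 2 · 3 · 5 · 19; 230 = 2 · 5 · 23; 950 = 2 · 5² · 19
lcm takes max exponent of each prime: 2² · 3 · 5² · 19 · 23 · 43 = 5637300

5637300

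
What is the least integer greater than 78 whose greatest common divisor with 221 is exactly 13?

gcd(a, 221) = 13 forces 13 | a; write a = 13s. Then gcd(13s, 13·17) = 13·gcd(s, 17), so need gcd(s, 17) = 1.
13s > 78 gives s ≥ 7. The least s ≥ 7 coprime to 17 is 7, so a = 13·7 = 91.

91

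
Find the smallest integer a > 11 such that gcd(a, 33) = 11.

22

Multiples of 11 above 11: 11·2, 11·3, … . Need the cofactor coprime to 33/11 = 3.
Checking s = 2, 3, … the first with gcd(s, 3) = 1 is s = 2, giving 22.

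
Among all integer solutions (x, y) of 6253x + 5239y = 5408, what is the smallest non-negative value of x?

26

gcd(6253, 5239) = 169 (Euclid: 6253 = 1·5239 + 1014; 5239 = 5·1014 + 169; 1014 = 6·169 + 0), and 169 | 5408.
Extended Euclid: 6253·(-5) + 5239·(6) = 169. Scale by 32: x₀ = -160.
General solution x = x₀ + 31t; reducing mod 31 gives x = 26 (and y = -30).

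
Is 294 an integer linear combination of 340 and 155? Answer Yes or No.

gcd(340, 155): 340 = 2·155 + 30; 155 = 5·30 + 5; 30 = 6·5 + 0 → 5
5 does not divide 294, so a solution does not exist.

No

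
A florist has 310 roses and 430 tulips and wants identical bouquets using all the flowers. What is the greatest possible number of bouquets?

10

Euclid: 430 = 1·310 + 120; 310 = 2·120 + 70; 120 = 1·70 + 50; 70 = 1·50 + 20; 50 = 2·20 + 10; 20 = 2·10 + 0. Last nonzero remainder: 10.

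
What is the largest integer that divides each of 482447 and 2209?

1

Euclid: 482447 = 218·2209 + 885; 2209 = 2·885 + 439; 885 = 2·439 + 7; 439 = 62·7 + 5; 7 = 1·5 + 2; 5 = 2·2 + 1; 2 = 2·1 + 0. Last nonzero remainder: 1.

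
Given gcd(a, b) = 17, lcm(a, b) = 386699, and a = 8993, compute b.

731

a·b = gcd·lcm = 17·386699 = 6573883, so b = 6573883/8993 = 731.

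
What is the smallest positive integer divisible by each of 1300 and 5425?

282100

gcd first: 5425 = 4·1300 + 225; 1300 = 5·225 + 175; 225 = 1·175 + 50; 175 = 3·50 + 25; 50 = 2·25 + 0 → gcd = 25
lcm = 1300·5425/gcd = 7052500/25 = 282100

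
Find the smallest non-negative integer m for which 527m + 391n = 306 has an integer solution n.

8

Euclid: 527 = 1·391 + 136; 391 = 2·136 + 119; 136 = 1·119 + 17; 119 = 7·17 + 0 → gcd = 17; 306 = 17·18.
Back-substitution yields 527·(3) + 391·(-4) = 17, so one solution is m = 3·18 = 54, n = -4·18 = -72.
Solutions in m differ by 391/17 = 23; the one in [0, 23) is 54 mod 23 = 8.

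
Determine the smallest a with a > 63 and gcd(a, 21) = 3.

66

Multiples of 3 above 63: 3·22, 3·23, … . Need the cofactor coprime to 21/3 = 7.
Checking s = 22, 23, … the first with gcd(s, 7) = 1 is s = 22, giving 66.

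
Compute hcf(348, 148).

4

348 = 2² · 3 · 29
148 = 2² · 37
Common: 2² = 4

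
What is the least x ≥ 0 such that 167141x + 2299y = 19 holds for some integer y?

gcd(167141, 2299) = 1 (Euclid: 167141 = 72·2299 + 1613; 2299 = 1·1613 + 686; 1613 = 2·686 + 241; 686 = 2·241 + 204; 241 = 1·204 + 37; 204 = 5·37 + 19; 37 = 1·19 + 18; 19 = 1·18 + 1; 18 = 18·1 + 0), and 1 | 19.
Extended Euclid: 167141·(-124) + 2299·(9015) = 1. Scale by 19: x₀ = -2356.
General solution x = x₀ + 2299t; reducing mod 2299 gives x = 2242 (and y = -162997).

2242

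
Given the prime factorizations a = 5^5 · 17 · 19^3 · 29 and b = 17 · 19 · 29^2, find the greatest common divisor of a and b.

9367

min exponent per shared prime: 17 · 19 · 29 = 9367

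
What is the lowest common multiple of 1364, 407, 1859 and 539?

417925508

1364 = 2² · 11 · 31; 407 = 11 · 37; 1859 = 11 · 13²; 539 = 7² · 11
lcm takes max exponent of each prime: 2² · 7² · 11 · 13² · 31 · 37 = 417925508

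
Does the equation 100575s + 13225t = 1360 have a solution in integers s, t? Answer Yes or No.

No

By Bézout, 100575s + 13225t = 1360 has integer solutions iff gcd(100575, 13225) | 1360.
Euclid: 100575 = 7·13225 + 8000; 13225 = 1·8000 + 5225; 8000 = 1·5225 + 2775; 5225 = 1·2775 + 2450; 2775 = 1·2450 + 325; 2450 = 7·325 + 175; 325 = 1·175 + 150; 175 = 1·150 + 25; 150 = 6·25 + 0. gcd = 25; 1360 mod 25 = 10. No.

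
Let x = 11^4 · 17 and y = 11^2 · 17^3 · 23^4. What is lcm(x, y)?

max exponent per prime: 11^4 · 17^3 · 23^4 = 20129308173953

20129308173953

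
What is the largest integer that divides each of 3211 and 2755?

Euclid: 3211 = 1·2755 + 456; 2755 = 6·456 + 19; 456 = 24·19 + 0. Last nonzero remainder: 19.

19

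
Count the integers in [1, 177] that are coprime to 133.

Prime factors of 133: 7, 19. Count integers ≤ 177 divisible by none of them.
By inclusion–exclusion: 177 − ⌊177/7⌋ − ⌊177/19⌋ + ⌊177/133⌋ = 144.

144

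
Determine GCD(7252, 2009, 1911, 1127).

gcd(7252, 2009): 7252 = 3·2009 + 1225; 2009 = 1·1225 + 784; 1225 = 1·784 + 441; 784 = 1·441 + 343; 441 = 1·343 + 98; 343 = 3·98 + 49; 98 = 2·49 + 0 → 49
gcd(49, 1911): 1911 = 39·49 + 0 → 49
gcd(49, 1127): 1127 = 23·49 + 0 → 49

49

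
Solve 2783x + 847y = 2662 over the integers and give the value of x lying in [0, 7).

Euclid: 2783 = 3·847 + 242; 847 = 3·242 + 121; 242 = 2·121 + 0 → gcd = 121; 2662 = 121·22.
Back-substitution yields 2783·(-3) + 847·(10) = 121, so one solution is x = -3·22 = -66, y = 10·22 = 220.
Solutions in x differ by 847/121 = 7; the one in [0, 7) is -66 mod 7 = 4.

4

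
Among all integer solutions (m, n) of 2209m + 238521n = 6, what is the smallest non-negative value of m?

28074

Reduce mod 238521: 2209m ≡ 6 (mod 238521). With g = gcd(2209, 238521) = 1 dividing 6, divide through: 2209m ≡ 6 (mod 238521).
Since gcd(2209, 238521) = 1, m ≡ 6·(2209)⁻¹ ≡ 28074 (mod 238521). Smallest non-negative: 28074.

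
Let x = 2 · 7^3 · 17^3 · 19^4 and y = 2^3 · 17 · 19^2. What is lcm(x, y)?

1756892848312

max exponent per prime: 2^3 · 7^3 · 17^3 · 19^4 = 1756892848312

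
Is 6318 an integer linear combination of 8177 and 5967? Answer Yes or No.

No

By Bézout, 8177s + 5967t = 6318 has integer solutions iff gcd(8177, 5967) | 6318.
Euclid: 8177 = 1·5967 + 2210; 5967 = 2·2210 + 1547; 2210 = 1·1547 + 663; 1547 = 2·663 + 221; 663 = 3·221 + 0. gcd = 221; 6318 mod 221 = 130. No.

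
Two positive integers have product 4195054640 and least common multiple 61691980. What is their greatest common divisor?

From gcd × lcm = uv: gcd = 4195054640 / 61691980 = 68.

68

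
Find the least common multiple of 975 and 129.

41925

gcd first: 975 = 7·129 + 72; 129 = 1·72 + 57; 72 = 1·57 + 15; 57 = 3·15 + 12; 15 = 1·12 + 3; 12 = 4·3 + 0 → gcd = 3
lcm = 975·129/gcd = 125775/3 = 41925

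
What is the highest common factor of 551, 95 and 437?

gcd(551, 95): 551 = 5·95 + 76; 95 = 1·76 + 19; 76 = 4·19 + 0 → 19
gcd(19, 437): 437 = 23·19 + 0 → 19

19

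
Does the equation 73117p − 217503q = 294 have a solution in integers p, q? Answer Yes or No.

No

gcd(73117, 217503): 217503 = 2·73117 + 71269; 73117 = 1·71269 + 1848; 71269 = 38·1848 + 1045; 1848 = 1·1045 + 803; 1045 = 1·803 + 242; 803 = 3·242 + 77; 242 = 3·77 + 11; 77 = 7·11 + 0 → 11
11 does not divide 294, so a solution does not exist.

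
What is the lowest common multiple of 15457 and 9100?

10819900

15457 = 13 · 29 · 41; 9100 = 2² · 5² · 7 · 13
max exponents: 2² · 5² · 7 · 13 · 29 · 41 = 10819900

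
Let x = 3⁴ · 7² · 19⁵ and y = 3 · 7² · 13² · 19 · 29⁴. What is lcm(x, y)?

max exponent per prime: 3⁴ · 7² · 13² · 19⁵ · 29⁴ = 1174702248076889259

1174702248076889259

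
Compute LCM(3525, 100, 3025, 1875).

3525 = 3 · 5² · 47; 100 = 2² · 5²; 3025 = 5² · 11²; 1875 = 3 · 5⁴
lcm takes max exponent of each prime: 2² · 3 · 5⁴ · 11² · 47 = 42652500

42652500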